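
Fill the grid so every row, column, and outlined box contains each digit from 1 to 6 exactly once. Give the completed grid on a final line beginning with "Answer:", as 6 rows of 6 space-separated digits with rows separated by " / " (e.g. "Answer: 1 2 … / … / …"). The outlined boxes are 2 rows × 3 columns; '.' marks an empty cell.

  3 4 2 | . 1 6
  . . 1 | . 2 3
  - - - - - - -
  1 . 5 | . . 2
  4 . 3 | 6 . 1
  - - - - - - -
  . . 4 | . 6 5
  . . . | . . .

Step 1. [r5c1∈{2}] r5c1 has the single candidate 2, so r5c1=2.
Step 2. [r6c4∈{1,2,3,4}] 2 has one home in row 6: r6c4, so r6c4=2.
Step 3. [r6c2∈{1,3,5,6}] across row 6, 1 lands solely at r6c2 ⇒ r6c2=1.
Step 4. [r2c2∈{5,6}] col 2 places 5 nowhere but r2c2. So r2c2=5.
Step 5. [r6c5∈{3,4}] 3 has one home in row 6: r6c5 ⇒ r6c5=3.
Step 6. [r3c5∈{4}] r3c5 has the single candidate 4. So r3c5=4.
Step 7. [r6c1∈{5,6}] in row 6, 5 fits only at r6c1. So r6c1=5.
Step 8. [r5c2∈{3}] only 3 remains possible at r5c2. So r5c2=3.
Step 9. [r6c3∈{6}] r6c3's peers cover all but 6. So r6c3=6.
Step 10. [r4c5∈{5}] r4c5's peers cover all but 5, so r4c5=5.
Step 11. [r4c2∈{2}] r4c2's peers cover all but 2. So r4c2=2.
Step 12. [r3c4∈{3}] only 3 remains possible at r3c4, so r3c4=3.
Step 13. [r2c1∈{6}] nothing but 6 survives at r2c1, so r2c1=6.
Step 14. [r5c4∈{1}] nothing but 1 survives at r5c4. So r5c4=1.
Step 15. [r2c4∈{4}] r2c4 has the single candidate 4. So r2c4=4.
Step 16. [r6c6∈{4}] only 4 remains possible at r6c6. So r6c6=4.
Step 17. [r3c2∈{6}] only 6 remains possible at r3c2, so r3c2=6.
Step 18. [r1c4∈{5}] r1c4 has the single candidate 5 ⇒ r1c4=5.

Answer: 3 4 2 5 1 6 / 6 5 1 4 2 3 / 1 6 5 3 4 2 / 4 2 3 6 5 1 / 2 3 4 1 6 5 / 5 1 6 2 3 4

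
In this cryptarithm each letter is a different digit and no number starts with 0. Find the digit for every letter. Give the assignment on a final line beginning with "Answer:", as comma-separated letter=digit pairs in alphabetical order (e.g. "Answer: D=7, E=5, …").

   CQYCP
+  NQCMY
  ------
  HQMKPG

Step 1. [H] H is the leading digit of a 6-digit sum of two 5-digit numbers; the final carry is exactly 1, so H=1.
Step 2. [col 1: P + Y ≡ G (mod 10)] P=2 is one option consistent with column 1 (P + Y ≡ G (mod 10), carry-in 0) — take it, so P=2.
Step 3. [col 1: P + Y ≡ G (mod 10)] G=6 is one option consistent with column 1 (P + Y ≡ G (mod 10), carry-in 0) — take it ⇒ G=6.
Step 4. [col 1: P + Y ≡ G (mod 10)] in column 1 we have P+Y≡G with carry-in 0; given P=2, G=6 and digits 1,2,6 already taken and all letters distinct, that pins Y to 4. So Y=4.
Step 5. [col 2: C + M ≡ P (mod 10)] no forcing yet in column 2 (carry-in 0); M=7 is free and consistent — try it, so M=7.
Step 6. [col 2: C + M ≡ P (mod 10)] column 2: given M=7, P=2, carry-in 0, and digits 1,2,4,6,7 already taken and all letters distinct, C+M≡P (mod 10) forces C=5. So C=5.
Step 7. [col 3: Y + C ≡ K (mod 10)] in column 3 we have Y+C≡K with carry-in 1; given Y=4, C=5 and digits 1,2,4,5,6,7 already taken and all letters distinct, that pins K to 0 ⇒ K=0.
Step 8. [col 4: Q + Q ≡ M (mod 10)] several values work for Q in column 4 (Q + Q ≡ M (mod 10), carry-in 1); try Q=3, so Q=3.
Step 9. [col 5: C + N ≡ Q (mod 10)] from column 5 (C=5, Q=3, carry-in 0, digits 0,1,2,3,4,5,6,7 already taken and all letters distinct): N must equal 8. So N=8.

Answer: C=5, G=6, H=1, K=0, M=7, N=8, P=2, Q=3, Y=4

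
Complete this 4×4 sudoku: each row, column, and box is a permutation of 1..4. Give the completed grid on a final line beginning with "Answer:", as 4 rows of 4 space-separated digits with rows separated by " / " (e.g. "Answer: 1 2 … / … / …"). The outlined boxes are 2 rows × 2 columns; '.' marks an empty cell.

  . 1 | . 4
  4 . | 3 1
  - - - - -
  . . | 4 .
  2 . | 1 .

Step 1. [r3c2∈{3}] r3c2's peers cover all but 3 ⇒ r3c2=3.
Step 2. [r1c3∈{2}] r1c3 is down to just 2 ⇒ r1c3=2.
Step 3. [r4c4∈{3}] only 3 remains possible at r4c4 ⇒ r4c4=3.
Step 4. [r3c4∈{2}] r3c4's peers cover all but 2, so r3c4=2.
Step 5. [r4c2∈{4}] only 4 remains possible at r4c2. So r4c2=4.
Step 6. [r3c1∈{1}] r3c1 has the single candidate 1 ⇒ r3c1=1.
Step 7. [r1c1∈{3}] only 3 remains possible at r1c1, so r1c1=3.
Step 8. [r2c2∈{2}] only 2 remains possible at r2c2, so r2c2=2.

Answer: 3 1 2 4 / 4 2 3 1 / 1 3 4 2 / 2 4 1 3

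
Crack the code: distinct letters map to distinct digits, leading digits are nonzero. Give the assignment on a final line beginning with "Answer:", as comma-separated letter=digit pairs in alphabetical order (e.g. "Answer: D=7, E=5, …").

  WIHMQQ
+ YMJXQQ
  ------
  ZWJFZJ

Step 1. [col 1: Q + Q ≡ J (mod 10)] Q=8 is one option consistent with column 1 (Q + Q ≡ J (mod 10), carry-in 0) — take it ⇒ Q=8.
Step 2. [col 1: Q + Q ≡ J (mod 10)] in column 1 we have Q+Q≡J with carry-in 0; given Q=8 and digits 8 already taken and all letters distinct, that pins J to 6. So J=6.
Step 3. [col 2: Q + Q ≡ Z (mod 10)] from column 2 (Q=8, carry-in 1, digits 6,8 already taken and all letters distinct): Z must equal 7. So Z=7.
Step 4. [col 3: M + X ≡ F (mod 10)] several values work for F in column 3 (M + X ≡ F (mod 10), carry-in 1); try F=5. So F=5.
Step 5. [col 3: M + X ≡ F (mod 10)] several values work for X in column 3 (M + X ≡ F (mod 10), carry-in 1); try X=1 ⇒ X=1.
Step 6. [col 3: M + X ≡ F (mod 10)] column 3 reads M+X+carry(1)=F with X=1, F=5; with digits 1,5,6,7,8 already taken and all letters distinct, the only value for M is 3. So M=3.
Step 7. [col 4: H + J ≡ J (mod 10)] column 4 reads H+J+carry(0)=J with J=6; with digits 1,3,5,6,7,8 already taken and all letters distinct, the only value for H is 0 ⇒ H=0.
Step 8. [col 5: I + M ≡ W (mod 10)] from column 5 (M=3, carry-in 0, digits 0,1,3,5,6,7,8 already taken and all letters distinct): W must equal 2. So W=2.
Step 9. [col 5: I + M ≡ W (mod 10)] column 5 reads I+M+carry(0)=W with M=3, W=2; with digits 0,1,2,3,5,6,7,8 already taken and all letters distinct, the only value for I is 9 ⇒ I=9.
Step 10. [col 6: W + Y ≡ Z (mod 10)] column 6 reads W+Y+carry(1)=Z with W=2, Z=7; with digits 0,1,2,3,5,6,7,8,9 already taken and all letters distinct, the only value for Y is 4 ⇒ Y=4.

Answer: F=5, H=0, I=9, J=6, M=3, Q=8, W=2, X=1, Y=4, Z=7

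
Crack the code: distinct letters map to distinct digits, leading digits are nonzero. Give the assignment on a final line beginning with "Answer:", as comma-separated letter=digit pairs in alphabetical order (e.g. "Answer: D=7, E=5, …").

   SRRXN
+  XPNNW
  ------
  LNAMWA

Step 1. [col 1: N + W ≡ A (mod 10)] no forcing yet in column 1 (carry-in 0); A=0 is free and consistent — try it. So A=0.
Step 2. [col 1: N + W ≡ A (mod 10)] several values work for W in column 1 (N + W ≡ A (mod 10), carry-in 0); try W=8 ⇒ W=8.
Step 3. [L] adding two 5-digit numbers gives at most 5+1 digits, and here it does — L is that final carry and must be 1. So L=1.
Step 4. [col 1: N + W ≡ A (mod 10)] column 1: given W=8, A=0, carry-in 0, and digits 0,1,8 already taken and all letters distinct, N+W≡A (mod 10) forces N=2 ⇒ N=2.
Step 5. [col 2: X + N ≡ W (mod 10)] in column 2 we have X+N≡W with carry-in 1; given N=2, W=8 and digits 0,1,2,8 already taken and all letters distinct, that pins X to 5, so X=5.
Step 6. [col 3: R + N ≡ M (mod 10)] several values work for M in column 3 (R + N ≡ M (mod 10), carry-in 0); try M=9 ⇒ M=9.
Step 7. [col 3: R + N ≡ M (mod 10)] column 3: given N=2, M=9, carry-in 0, and digits 0,1,2,5,8,9 already taken and all letters distinct, R+N≡M (mod 10) forces R=7. So R=7.
Step 8. [col 4: R + P ≡ A (mod 10)] from column 4 (R=7, A=0, carry-in 0, digits 0,1,2,5,7,8,9 already taken and all letters distinct): P must equal 3 ⇒ P=3.
Step 9. [col 5: S + X ≡ N (mod 10)] from column 5 (X=5, N=2, carry-in 1, digits 0,1,2,3,5,7,8,9 already taken and all letters distinct): S must equal 6, so S=6.

Answer: A=0, L=1, M=9, N=2, P=3, R=7, S=6, W=8, X=5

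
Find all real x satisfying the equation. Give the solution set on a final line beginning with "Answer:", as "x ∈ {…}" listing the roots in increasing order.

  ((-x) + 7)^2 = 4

Step 1. [((-x) + 7)^2 = 4] 4 ≥ 0, LHS is (·)² — take ±√ ⇒ sqrt: (-x) + 7 = 2 or -2.
Step 2. [(-x) + 7 = 2 or -2] peel the +7: subtract 7 from each side, so sub: -x = -5 or -9.
Step 3. [-x = -5 or -9] flip signs both sides, so neg: x = 5 or 9.

Answer: x ∈ {5, 9}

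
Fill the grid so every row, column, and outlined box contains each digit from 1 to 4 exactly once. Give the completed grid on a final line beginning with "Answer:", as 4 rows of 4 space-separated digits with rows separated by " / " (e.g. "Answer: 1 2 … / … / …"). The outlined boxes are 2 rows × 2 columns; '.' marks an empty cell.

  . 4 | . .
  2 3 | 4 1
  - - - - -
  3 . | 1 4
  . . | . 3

Step 1. [r4c2∈{1,2}] 1 has one home in col 2: r4c2, so r4c2=1.
Step 2. [r4c3∈{2}] r4c3 has the single candidate 2. So r4c3=2.
Step 3. [r3c2∈{2}] r3c2 has the single candidate 2 ⇒ r3c2=2.
Step 4. [r1c3∈{3}] r1c3 is down to just 3 ⇒ r1c3=3.
Step 5. [r4c1∈{4}] nothing but 4 survives at r4c1 ⇒ r4c1=4.
Step 6. [r1c1∈{1}] r1c1 has the single candidate 1 ⇒ r1c1=1.
Step 7. [r1c4∈{2}] only 2 remains possible at r1c4. So r1c4=2.

Answer: 1 4 3 2 / 2 3 4 1 / 3 2 1 4 / 4 1 2 3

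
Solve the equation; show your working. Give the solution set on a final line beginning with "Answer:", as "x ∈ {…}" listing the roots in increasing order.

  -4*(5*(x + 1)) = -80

Step 1. [-4*(5*(x + 1)) = -80] -4·(inner) — divide through by -4. So div: 5*(x + 1) = 20.
Step 2. [5*(x + 1) = 20] LHS = 5·(…); ÷5 both sides, so div: x + 1 = 4.
Step 3. [x + 1 = 4] subtract 1: x sits inside (… + 1) ⇒ sub: x = 3.

Answer: x ∈ {3}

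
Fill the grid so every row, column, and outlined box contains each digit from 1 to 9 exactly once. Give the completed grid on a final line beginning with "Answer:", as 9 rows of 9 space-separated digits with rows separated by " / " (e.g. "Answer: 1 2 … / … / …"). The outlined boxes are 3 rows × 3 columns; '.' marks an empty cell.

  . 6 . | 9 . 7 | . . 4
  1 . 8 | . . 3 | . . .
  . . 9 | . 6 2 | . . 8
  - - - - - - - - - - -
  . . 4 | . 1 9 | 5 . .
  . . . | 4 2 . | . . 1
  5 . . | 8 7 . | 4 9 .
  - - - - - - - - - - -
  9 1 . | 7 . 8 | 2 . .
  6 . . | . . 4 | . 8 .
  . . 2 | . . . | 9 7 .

Step 1. [r2c4∈{5}] r2c4 is down to just 5, so r2c4=5.
Step 2. [r4c4∈{3,6}] box 5 places 3 nowhere but r4c4, so r4c4=3.
Step 3. [r5c7∈{3,6,7,8}] 8 has one home in col 7: r5c7. So r5c7=8.
Step 4. [r4c9∈{2,6,7}] 7 has one home in box 6: r4c9. So r4c9=7.
Step 5. [r4c8∈{2,6}] row 4 places 6 nowhere but r4c8 ⇒ r4c8=6.
Step 6. [r5c8∈{3}] r5c8's peers cover all but 3. So r5c8=3.
Step 7. [r3c4∈{1}] only 1 remains possible at r3c4 ⇒ r3c4=1.
Step 8. [r7c9∈{3,5,6}] in row 7, 6 fits only at r7c9, so r7c9=6.
Step 9. [r5c1∈{7}] nothing but 7 survives at r5c1. So r5c1=7.
Step 10. [r2c8∈{2}] r2c8 is down to just 2, so r2c8=2.
Step 11. [r3c8∈{5}] r3c8 is down to just 5. So r3c8=5.
Step 12. [r1c3∈{3,5}] 5 has one home in row 1: r1c3 ⇒ r1c3=5.
Step 13. [r7c3∈{3}] r7c3 has the single candidate 3 ⇒ r7c3=3.
Step 14. [r6c6∈{6}] r6c6 is down to just 6, so r6c6=6.
Step 15. [r7c5∈{5}] r7c5 has the single candidate 5. So r7c5=5.
Step 16. [r9c5∈{3}] only 3 remains possible at r9c5, so r9c5=3.
Step 17. [r9c9∈{5}] r9c9 is down to just 5. So r9c9=5.
Step 18. [r8c7∈{1,3}] r8c7 is the only open cell in row 8 admitting 1, so r8c7=1.
Step 19. [r1c1∈{2,3}] across row 1, 2 lands solely at r1c1, so r1c1=2.
Step 20. [r3c1∈{3,4}] 3 has one home in col 1: r3c1, so r3c1=3.
Step 21. [r3c2∈{4,7}] row 3 places 4 nowhere but r3c2, so r3c2=4.
Step 22. [r4c1∈{8}] r4c1's peers cover all but 8 ⇒ r4c1=8.
Step 23. [r2c2∈{7}] r2c2's peers cover all but 7 ⇒ r2c2=7.
Step 24. [r4c2∈{2}] r4c2's peers cover all but 2 ⇒ r4c2=2.
Step 25. [r8c4∈{2}] r8c4's peers cover all but 2, so r8c4=2.
Step 26. [r7c8∈{4}] r7c8 is down to just 4. So r7c8=4.
Step 27. [r2c7∈{6}] r2c7's peers cover all but 6. So r2c7=6.
Step 28. [r9c2∈{8}] r9c2 is down to just 8. So r9c2=8.
Step 29. [r6c9∈{2}] only 2 remains possible at r6c9 ⇒ r6c9=2.
Step 30. [r1c5∈{8}] r1c5 has the single candidate 8. So r1c5=8.
Step 31. [r5c6∈{5}] r5c6 is down to just 5 ⇒ r5c6=5.
Step 32. [r1c7∈{3}] r1c7 has the single candidate 3, so r1c7=3.
Step 33. [r5c2∈{9}] r5c2's peers cover all but 9 ⇒ r5c2=9.
Step 34. [r5c3∈{6}] r5c3 has the single candidate 6 ⇒ r5c3=6.
Step 35. [r8c9∈{3}] r8c9's peers cover all but 3. So r8c9=3.
Step 36. [r2c5∈{4}] r2c5 is down to just 4, so r2c5=4.
Step 37. [r9c6∈{1}] nothing but 1 survives at r9c6. So r9c6=1.
Step 38. [r1c8∈{1}] r1c8's peers cover all but 1. So r1c8=1.
Step 39. [r8c3∈{7}] nothing but 7 survives at r8c3, so r8c3=7.
Step 40. [r6c2∈{3}] only 3 remains possible at r6c2 ⇒ r6c2=3.
Step 41. [r8c2∈{5}] r8c2's peers cover all but 5, so r8c2=5.
Step 42. [r8c5∈{9}] r8c5's peers cover all but 9, so r8c5=9.
Step 43. [r3c7∈{7}] r3c7 is down to just 7. So r3c7=7.
Step 44. [r9c1∈{4}] r9c1 is down to just 4. So r9c1=4.
Step 45. [r9c4∈{6}] nothing but 6 survives at r9c4, so r9c4=6.
Step 46. [r6c3∈{1}] r6c3 is down to just 1. So r6c3=1.
Step 47. [r2c9∈{9}] only 9 remains possible at r2c9. So r2c9=9.

Answer: 2 6 5 9 8 7 3 1 4 / 1 7 8 5 4 3 6 2 9 / 3 4 9 1 6 2 7 5 8 / 8 2 4 3 1 9 5 6 7 / 7 9 6 4 2 5 8 3 1 / 5 3 1 8 7 6 4 9 2 / 9 1 3 7 5 8 2 4 6 / 6 5 7 2 9 4 1 8 3 / 4 8 2 6 3 1 9 7 5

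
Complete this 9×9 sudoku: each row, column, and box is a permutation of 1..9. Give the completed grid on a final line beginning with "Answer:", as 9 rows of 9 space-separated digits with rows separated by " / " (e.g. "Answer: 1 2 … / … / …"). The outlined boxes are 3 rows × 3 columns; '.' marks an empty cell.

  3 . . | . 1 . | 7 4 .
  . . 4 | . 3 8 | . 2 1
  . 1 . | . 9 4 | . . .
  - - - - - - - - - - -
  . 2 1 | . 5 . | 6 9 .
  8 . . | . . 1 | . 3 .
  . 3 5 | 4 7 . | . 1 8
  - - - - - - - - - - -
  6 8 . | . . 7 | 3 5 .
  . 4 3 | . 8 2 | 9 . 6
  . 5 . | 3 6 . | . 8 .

Step 1. [r2c7∈{5}] nothing but 5 survives at r2c7, so r2c7=5.
Step 2. [r6c1∈{9}] only 9 remains possible at r6c1. So r6c1=9.
Step 3. [r2c1∈{7}] r2c1's peers cover all but 7, so r2c1=7.
Step 4. [r2c4∈{6}] nothing but 6 survives at r2c4 ⇒ r2c4=6.
Step 5. [r1c3∈{2,6,8,9}] row 1 places 8 nowhere but r1c3. So r1c3=8.
Step 6. [r9c3∈{2,7,9}] box 7 places 7 nowhere but r9c3, so r9c3=7.
Step 7. [r5c9∈{2,4,5,7}] 5 has one home in row 5: r5c9, so r5c9=5.
Step 8. [r1c4∈{2,5}] r1c4 is the only open cell in row 1 admitting 2. So r1c4=2.
Step 9. [r5c7∈{2,4}] row 5 places 4 nowhere but r5c7 ⇒ r5c7=4.
Step 10. [r1c2∈{6,9}] across row 1, 6 lands solely at r1c2. So r1c2=6.
Step 11. [r9c9∈{2,4}] row 9 places 4 nowhere but r9c9, so r9c9=4.
Step 12. [r8c4∈{1,5}] r8c4 is the only open cell in row 8 admitting 5. So r8c4=5.
Step 13. [r7c9∈{2}] r7c9's peers cover all but 2. So r7c9=2.
Step 14. [r9c1∈{1,2}] across row 9, 2 lands solely at r9c1. So r9c1=2.
Step 15. [r9c6∈{9}] r9c6 has the single candidate 9. So r9c6=9.
Step 16. [r2c2∈{9}] nothing but 9 survives at r2c2 ⇒ r2c2=9.
Step 17. [r4c6∈{3}] r4c6 is down to just 3 ⇒ r4c6=3.
Step 18. [r7c4∈{1}] r7c4 is down to just 1 ⇒ r7c4=1.
Step 19. [r5c3∈{6}] r5c3's peers cover all but 6 ⇒ r5c3=6.
Step 20. [r9c7∈{1}] r9c7's peers cover all but 1 ⇒ r9c7=1.
Step 21. [r3c7∈{8}] r3c7 is down to just 8 ⇒ r3c7=8.
Step 22. [r1c9∈{9}] r1c9 has the single candidate 9 ⇒ r1c9=9.
Step 23. [r3c1∈{5}] nothing but 5 survives at r3c1, so r3c1=5.
Step 24. [r3c3∈{2}] r3c3 is down to just 2 ⇒ r3c3=2.
Step 25. [r3c4∈{7}] r3c4's peers cover all but 7 ⇒ r3c4=7.
Step 26. [r5c2∈{7}] r5c2 has the single candidate 7 ⇒ r5c2=7.
Step 27. [r4c4∈{8}] r4c4's peers cover all but 8, so r4c4=8.
Step 28. [r8c1∈{1}] r8c1 has the single candidate 1 ⇒ r8c1=1.
Step 29. [r6c6∈{6}] only 6 remains possible at r6c6 ⇒ r6c6=6.
Step 30. [r3c8∈{6}] r3c8 is down to just 6. So r3c8=6.
Step 31. [r3c9∈{3}] r3c9 is down to just 3 ⇒ r3c9=3.
Step 32. [r8c8∈{7}] r8c8 has the single candidate 7. So r8c8=7.
Step 33. [r5c4∈{9}] r5c4 is down to just 9 ⇒ r5c4=9.
Step 34. [r6c7∈{2}] only 2 remains possible at r6c7, so r6c7=2.
Step 35. [r7c5∈{4}] r7c5 has the single candidate 4 ⇒ r7c5=4.
Step 36. [r5c5∈{2}] nothing but 2 survives at r5c5, so r5c5=2.
Step 37. [r1c6∈{5}] r1c6's peers cover all but 5. So r1c6=5.
Step 38. [r4c1∈{4}] r4c1 has the single candidate 4, so r4c1=4.
Step 39. [r7c3∈{9}] r7c3 is down to just 9, so r7c3=9.
Step 40. [r4c9∈{7}] only 7 remains possible at r4c9, so r4c9=7.

Answer: 3 6 8 2 1 5 7 4 9 / 7 9 4 6 3 8 5 2 1 / 5 1 2 7 9 4 8 6 3 / 4 2 1 8 5 3 6 9 7 / 8 7 6 9 2 1 4 3 5 / 9 3 5 4 7 6 2 1 8 / 6 8 9 1 4 7 3 5 2 / 1 4 3 5 8 2 9 7 6 / 2 5 7 3 6 9 1 8 4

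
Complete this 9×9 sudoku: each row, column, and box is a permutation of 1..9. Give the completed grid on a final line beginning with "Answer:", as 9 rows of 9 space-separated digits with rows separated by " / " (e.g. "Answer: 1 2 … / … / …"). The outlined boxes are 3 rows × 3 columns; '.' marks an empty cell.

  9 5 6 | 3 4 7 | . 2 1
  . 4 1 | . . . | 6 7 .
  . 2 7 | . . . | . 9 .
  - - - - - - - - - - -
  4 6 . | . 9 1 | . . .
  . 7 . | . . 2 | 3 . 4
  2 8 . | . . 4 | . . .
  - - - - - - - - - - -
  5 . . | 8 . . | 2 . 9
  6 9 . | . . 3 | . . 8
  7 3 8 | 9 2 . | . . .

Step 1. [r8c7∈{1,4,5,7}] box 9 places 7 nowhere but r8c7 ⇒ r8c7=7.
Step 2. [r5c5∈{5,6,8}] r5c5 is the only open cell in box 5 admitting 8. So r5c5=8.
Step 3. [r2c5∈{5}] r2c5 is down to just 5. So r2c5=5.
Step 4. [r9c6∈{5,6}] r9c6 is the only open cell in col 6 admitting 5, so r9c6=5.
Step 5. [r8c8∈{1,4,5}] row 8 places 5 nowhere but r8c8, so r8c8=5.
Step 6. [r3c7∈{4,5,8}] r3c7 is the only open cell in row 3 admitting 4, so r3c7=4.
Step 7. [r9c9∈{6}] r9c9 has the single candidate 6, so r9c9=6.
Step 8. [r6c5∈{3,6,7}] in col 5, 3 fits only at r6c5. So r6c5=3.
Step 9. [r6c7∈{1,5,9}] in col 7, 9 fits only at r6c7 ⇒ r6c7=9.
Step 10. [r4c7∈{5,8}] in col 7, 5 fits only at r4c7 ⇒ r4c7=5.
Step 11. [r6c8∈{1,6}] r6c8 is the only open cell in row 6 admitting 1. So r6c8=1.
Step 12. [r6c4∈{5,6,7}] across row 6, 6 lands solely at r6c4 ⇒ r6c4=6.
Step 13. [r8c5∈{1}] r8c5 has the single candidate 1, so r8c5=1.
Step 14. [r3c5∈{6}] r3c5 has the single candidate 6, so r3c5=6.
Step 15. [r2c9∈{3}] r2c9 has the single candidate 3, so r2c9=3.
Step 16. [r2c1∈{8}] r2c1 is down to just 8 ⇒ r2c1=8.
Step 17. [r7c3∈{4}] r7c3 is down to just 4, so r7c3=4.
Step 18. [r6c3∈{5}] r6c3 is down to just 5, so r6c3=5.
Step 19. [r4c9∈{2,7}] row 4 places 2 nowhere but r4c9, so r4c9=2.
Step 20. [r3c6∈{8}] nothing but 8 survives at r3c6. So r3c6=8.
Step 21. [r6c9∈{7}] r6c9 has the single candidate 7. So r6c9=7.
Step 22. [r3c1∈{3}] r3c1 is down to just 3 ⇒ r3c1=3.
Step 23. [r5c4∈{5}] nothing but 5 survives at r5c4 ⇒ r5c4=5.
Step 24. [r5c1∈{1}] r5c1 is down to just 1. So r5c1=1.
Step 25. [r7c5∈{7}] r7c5 is down to just 7. So r7c5=7.
Step 26. [r4c8∈{8}] r4c8 has the single candidate 8, so r4c8=8.
Step 27. [r4c4∈{7}] r4c4's peers cover all but 7 ⇒ r4c4=7.
Step 28. [r5c8∈{6}] r5c8's peers cover all but 6, so r5c8=6.
Step 29. [r4c3∈{3}] r4c3 is down to just 3, so r4c3=3.
Step 30. [r8c4∈{4}] only 4 remains possible at r8c4. So r8c4=4.
Step 31. [r1c7∈{8}] only 8 remains possible at r1c7, so r1c7=8.
Step 32. [r7c2∈{1}] r7c2 is down to just 1 ⇒ r7c2=1.
Step 33. [r2c4∈{2}] nothing but 2 survives at r2c4. So r2c4=2.
Step 34. [r2c6∈{9}] r2c6 is down to just 9 ⇒ r2c6=9.
Step 35. [r7c8∈{3}] r7c8 is down to just 3 ⇒ r7c8=3.
Step 36. [r9c8∈{4}] r9c8 has the single candidate 4, so r9c8=4.
Step 37. [r7c6∈{6}] r7c6 has the single candidate 6 ⇒ r7c6=6.
Step 38. [r9c7∈{1}] r9c7 is down to just 1 ⇒ r9c7=1.
Step 39. [r8c3∈{2}] only 2 remains possible at r8c3. So r8c3=2.
Step 40. [r3c4∈{1}] r3c4's peers cover all but 1. So r3c4=1.
Step 41. [r3c9∈{5}] only 5 remains possible at r3c9. So r3c9=5.
Step 42. [r5c3∈{9}] r5c3's peers cover all but 9, so r5c3=9.

Answer: 9 5 6 3 4 7 8 2 1 / 8 4 1 2 5 9 6 7 3 / 3 2 7 1 6 8 4 9 5 / 4 6 3 7 9 1 5 8 2 / 1 7 9 5 8 2 3 6 4 / 2 8 5 6 3 4 9 1 7 / 5 1 4 8 7 6 2 3 9 / 6 9 2 4 1 3 7 5 8 / 7 3 8 9 2 5 1 4 6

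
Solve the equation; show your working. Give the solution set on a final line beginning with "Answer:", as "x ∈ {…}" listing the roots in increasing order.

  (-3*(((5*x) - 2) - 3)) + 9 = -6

Step 1. [(-3*(((5*x) - 2) - 3)) + 9 = -6] subtract 9: x sits inside (… + 9) ⇒ sub: -3*(((5*x) - 2) - 3) = -15.
Step 2. [-3*(((5*x) - 2) - 3) = -15] -3 out front; divide by -3, so div: ((5*x) - 2) - 3 = 5.
Step 3. [((5*x) - 2) - 3 = 5] the outer -3 inverts by adding 3, so sub: (5*x) - 2 = 8.
Step 4. [(5*x) - 2 = 8] -2 is outermost — add 2 both sides ⇒ sub: 5*x = 10.
Step 5. [5*x = 10] 5·(inner) — divide through by 5. So div: x = 2.

Answer: x ∈ {2}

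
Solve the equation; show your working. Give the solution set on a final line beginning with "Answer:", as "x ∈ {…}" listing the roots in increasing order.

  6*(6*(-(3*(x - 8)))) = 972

Step 1. [6*(6*(-(3*(x - 8)))) = 972] 6·(inner) — divide through by 6. So div: 6*(-(3*(x - 8))) = 162.
Step 2. [6*(-(3*(x - 8))) = 162] 6·(inner) — divide through by 6. So div: -(3*(x - 8)) = 27.
Step 3. [-(3*(x - 8)) = 27] LHS negated; negate both sides, so neg: 3*(x - 8) = -27.
Step 4. [3*(x - 8) = -27] 3 out front; divide by 3. So div: x - 8 = -9.
Step 5. [x - 8 = -9] 8 comes off first (add 8). So sub: x = -1.

Answer: x ∈ {-1}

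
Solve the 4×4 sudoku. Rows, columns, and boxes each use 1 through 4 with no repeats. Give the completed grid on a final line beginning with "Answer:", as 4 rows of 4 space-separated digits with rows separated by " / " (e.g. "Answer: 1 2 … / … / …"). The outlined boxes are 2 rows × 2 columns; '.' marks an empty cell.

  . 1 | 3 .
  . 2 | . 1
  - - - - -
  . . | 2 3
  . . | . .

Step 1. [r4c4∈{4}] only 4 remains possible at r4c4 ⇒ r4c4=4.
Step 2. [r1c1∈{4}] r1c1 has the single candidate 4, so r1c1=4.
Step 3. [r4c1∈{1,2,3}] r4c1 is the only open cell in row 4 admitting 2 ⇒ r4c1=2.
Step 4. [r1c4∈{2}] r1c4's peers cover all but 2, so r1c4=2.
Step 5. [r4c3∈{1}] r4c3's peers cover all but 1, so r4c3=1.
Step 6. [r3c1∈{1}] only 1 remains possible at r3c1, so r3c1=1.
Step 7. [r2c3∈{4}] r2c3's peers cover all but 4. So r2c3=4.
Step 8. [r2c1∈{3}] r2c1 has the single candidate 3 ⇒ r2c1=3.
Step 9. [r4c2∈{3}] r4c2 has the single candidate 3 ⇒ r4c2=3.
Step 10. [r3c2∈{4}] r3c2 is down to just 4 ⇒ r3c2=4.

Answer: 4 1 3 2 / 3 2 4 1 / 1 4 2 3 / 2 3 1 4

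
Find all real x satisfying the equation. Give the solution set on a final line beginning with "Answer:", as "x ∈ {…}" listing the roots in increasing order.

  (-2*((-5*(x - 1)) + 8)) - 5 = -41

Step 1. [(-2*((-5*(x - 1)) + 8)) - 5 = -41] peel the -5: add 5 from each side, so sub: -2*((-5*(x - 1)) + 8) = -36.
Step 2. [-2*((-5*(x - 1)) + 8) = -36] -2·(inner) — divide through by -2 ⇒ div: (-5*(x - 1)) + 8 = 18.
Step 3. [(-5*(x - 1)) + 8 = 18] 8 comes off first (subtract 8). So sub: -5*(x - 1) = 10.
Step 4. [-5*(x - 1) = 10] -5·(inner) — divide through by -5 ⇒ div: x - 1 = -2.
Step 5. [x - 1 = -2] peel the -1: add 1 from each side. So sub: x = -1.

Answer: x ∈ {-1}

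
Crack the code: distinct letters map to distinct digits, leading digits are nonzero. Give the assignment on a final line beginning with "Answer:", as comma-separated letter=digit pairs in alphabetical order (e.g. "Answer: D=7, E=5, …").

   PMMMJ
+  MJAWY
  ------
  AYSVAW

Step 1. [col 1: J + Y ≡ W (mod 10)] column 1 (J + Y ≡ W (mod 10), carry-in 0) doesn't pin W yet; pick W=7 and continue ⇒ W=7.
Step 2. [col 1: J + Y ≡ W (mod 10)] column 1 (J + Y ≡ W (mod 10), carry-in 0) doesn't pin J yet; pick J=5 and continue. So J=5.
Step 3. [col 1: J + Y ≡ W (mod 10)] column 1: given J=5, W=7, carry-in 0, and digits 5,7 already taken and all letters distinct, J+Y≡W (mod 10) forces Y=2. So Y=2.
Step 4. [col 2: M + W ≡ A (mod 10)] several values work for A in column 2 (M + W ≡ A (mod 10), carry-in 0); try A=1 ⇒ A=1.
Step 5. [col 2: M + W ≡ A (mod 10)] column 2 reads M+W+carry(0)=A with W=7, A=1; with digits 1,2,5,7 already taken and all letters distinct, the only value for M is 4, so M=4.
Step 6. [col 3: M + A ≡ V (mod 10)] column 3 reads M+A+carry(1)=V with M=4, A=1; with digits 1,2,4,5,7 already taken and all letters distinct, the only value for V is 6. So V=6.
Step 7. [col 4: M + J ≡ S (mod 10)] column 4: given M=4, J=5, carry-in 0, and digits 1,2,4,5,6,7 already taken and all letters distinct, M+J≡S (mod 10) forces S=9. So S=9.
Step 8. [col 5: P + M ≡ Y (mod 10)] column 5 reads P+M+carry(0)=Y with M=4, Y=2; with digits 1,2,4,5,6,7,9 already taken and all letters distinct, the only value for P is 8 ⇒ P=8.

Answer: A=1, J=5, M=4, P=8, S=9, V=6, W=7, Y=2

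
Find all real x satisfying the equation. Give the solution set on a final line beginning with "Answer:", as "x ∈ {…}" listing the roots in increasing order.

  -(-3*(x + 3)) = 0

Step 1. [-(-3*(x + 3)) = 0] LHS negated; negate both sides, so neg: -3*(x + 3) = 0.
Step 2. [-3*(x + 3) = 0] divide by the outer -3. So div: x + 3 = 0.
Step 3. [x + 3 = 0] subtract 3: x sits inside (… + 3) ⇒ sub: x = -3.

Answer: x ∈ {-3}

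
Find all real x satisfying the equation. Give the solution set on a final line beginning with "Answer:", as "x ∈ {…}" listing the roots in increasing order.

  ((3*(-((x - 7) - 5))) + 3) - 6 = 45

Step 1. [((3*(-((x - 7) - 5))) + 3) - 6 = 45] 6 comes off first (add 6), so sub: (3*(-((x - 7) - 5))) + 3 = 51.
Step 2. [(3*(-((x - 7) - 5))) + 3 = 51] +3 is outermost — subtract 3 both sides, so sub: 3*(-((x - 7) - 5)) = 48.
Step 3. [3*(-((x - 7) - 5)) = 48] leading coefficient 3: divide by 3 ⇒ div: -((x - 7) - 5) = 16.
Step 4. [-((x - 7) - 5) = 16] flip signs both sides. So neg: (x - 7) - 5 = -16.
Step 5. [(x - 7) - 5 = -16] 5 comes off first (add 5). So sub: x - 7 = -11.
Step 6. [x - 7 = -11] peel the -7: add 7 from each side, so sub: x = -4.

Answer: x ∈ {-4}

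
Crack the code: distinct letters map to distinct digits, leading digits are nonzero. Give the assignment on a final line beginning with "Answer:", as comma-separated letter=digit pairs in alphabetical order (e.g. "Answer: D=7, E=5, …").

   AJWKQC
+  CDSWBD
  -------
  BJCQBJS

Step 1. [col 1: C + D ≡ S (mod 10)] column 1 (C + D ≡ S (mod 10), carry-in 0) doesn't pin D yet; pick D=6 and continue, so D=6.
Step 2. [col 1: C + D ≡ S (mod 10)] several values work for S in column 1 (C + D ≡ S (mod 10), carry-in 0); try S=5 ⇒ S=5.
Step 3. [col 1: C + D ≡ S (mod 10)] column 1: given D=6, S=5, carry-in 0, and digits 5,6 already taken and all letters distinct, C+D≡S (mod 10) forces C=9. So C=9.
Step 4. [col 2: Q + B ≡ J (mod 10)] no forcing yet in column 2 (carry-in 1); Q=0 is free and consistent — try it, so Q=0.
Step 5. [col 2: Q + B ≡ J (mod 10)] no forcing yet in column 2 (carry-in 1); B=1 is free and consistent — try it, so B=1.
Step 6. [col 2: Q + B ≡ J (mod 10)] in column 2 we have Q+B≡J with carry-in 1; given Q=0, B=1 and digits 0,1,5,6,9 already taken and all letters distinct, that pins J to 2 ⇒ J=2.
Step 7. [col 3: K + W ≡ B (mod 10)] no forcing yet in column 3 (carry-in 0); W=4 is free and consistent — try it. So W=4.
Step 8. [col 3: K + W ≡ B (mod 10)] column 3: given W=4, B=1, carry-in 0, and digits 0,1,2,4,5,6,9 already taken and all letters distinct, K+W≡B (mod 10) forces K=7, so K=7.
Step 9. [col 6: A + C ≡ J (mod 10)] from column 6 (C=9, J=2, carry-in 0, digits 0,1,2,4,5,6,7,9 already taken and all letters distinct): A must equal 3 ⇒ A=3.

Answer: A=3, B=1, C=9, D=6, J=2, K=7, Q=0, S=5, W=4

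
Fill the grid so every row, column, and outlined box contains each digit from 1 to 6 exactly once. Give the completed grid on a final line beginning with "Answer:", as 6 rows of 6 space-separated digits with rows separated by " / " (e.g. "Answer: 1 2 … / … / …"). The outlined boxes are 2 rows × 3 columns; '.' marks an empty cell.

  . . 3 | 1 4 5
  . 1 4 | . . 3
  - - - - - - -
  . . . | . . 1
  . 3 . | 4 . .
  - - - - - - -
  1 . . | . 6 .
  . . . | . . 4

Step 1. [r5c6∈{2}] r5c6's peers cover all but 2, so r5c6=2.
Step 2. [r5c3∈{5}] r5c3 has the single candidate 5. So r5c3=5.
Step 3. [r3c2∈{2,4,5,6}] 5 has one home in col 2: r3c2, so r3c2=5.
Step 4. [r2c5∈{2}] nothing but 2 survives at r2c5. So r2c5=2.
Step 5. [r6c1∈{2,3,6}] in col 1, 3 fits only at r6c1. So r6c1=3.
Step 6. [r3c4∈{2,3,6}] col 4 places 2 nowhere but r3c4. So r3c4=2.
Step 7. [r3c3∈{6}] r3c3's peers cover all but 6 ⇒ r3c3=6.
Step 8. [r4c1∈{2}] only 2 remains possible at r4c1 ⇒ r4c1=2.
Step 9. [r1c1∈{6}] only 6 remains possible at r1c1, so r1c1=6.
Step 10. [r1c2∈{2}] r1c2 is down to just 2, so r1c2=2.
Step 11. [r6c4∈{5}] r6c4 is down to just 5. So r6c4=5.
Step 12. [r6c2∈{6}] r6c2's peers cover all but 6, so r6c2=6.
Step 13. [r2c1∈{5}] only 5 remains possible at r2c1, so r2c1=5.
Step 14. [r4c6∈{6}] r4c6's peers cover all but 6 ⇒ r4c6=6.
Step 15. [r4c3∈{1}] r4c3's peers cover all but 1. So r4c3=1.
Step 16. [r4c5∈{5}] r4c5's peers cover all but 5. So r4c5=5.
Step 17. [r2c4∈{6}] r2c4 is down to just 6. So r2c4=6.
Step 18. [r6c3∈{2}] r6c3 is down to just 2 ⇒ r6c3=2.
Step 19. [r3c1∈{4}] r3c1 is down to just 4 ⇒ r3c1=4.
Step 20. [r3c5∈{3}] r3c5 is down to just 3, so r3c5=3.
Step 21. [r6c5∈{1}] nothing but 1 survives at r6c5 ⇒ r6c5=1.
Step 22. [r5c4∈{3}] r5c4 is down to just 3. So r5c4=3.
Step 23. [r5c2∈{4}] r5c2's peers cover all but 4, so r5c2=4.

Answer: 6 2 3 1 4 5 / 5 1 4 6 2 3 / 4 5 6 2 3 1 / 2 3 1 4 5 6 / 1 4 5 3 6 2 / 3 6 2 5 1 4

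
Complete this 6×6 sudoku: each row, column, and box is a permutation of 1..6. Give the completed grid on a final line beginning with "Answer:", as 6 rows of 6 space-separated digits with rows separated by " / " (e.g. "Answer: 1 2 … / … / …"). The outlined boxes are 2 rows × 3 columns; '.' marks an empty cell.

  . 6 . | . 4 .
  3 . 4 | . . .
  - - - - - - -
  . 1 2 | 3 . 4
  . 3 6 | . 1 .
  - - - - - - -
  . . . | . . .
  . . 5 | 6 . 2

Step 1. [r4c6∈{5}] nothing but 5 survives at r4c6, so r4c6=5.
Step 2. [r2c5∈{2,5,6}] in col 5, 2 fits only at r2c5 ⇒ r2c5=2.
Step 3. [r6c1∈{1,4}] 1 has one home in row 6: r6c1, so r6c1=1.
Step 4. [r5c4∈{1,4,5}] col 4 places 4 nowhere but r5c4, so r5c4=4.
Step 5. [r5c6∈{1,3}] in row 5, 1 fits only at r5c6. So r5c6=1.
Step 6. [r2c2∈{5}] nothing but 5 survives at r2c2 ⇒ r2c2=5.
Step 7. [r5c3∈{3}] r5c3 has the single candidate 3, so r5c3=3.
Step 8. [r5c1∈{2,6}] in row 5, 6 fits only at r5c1. So r5c1=6.
Step 9. [r1c4∈{1,5}] in row 1, 5 fits only at r1c4 ⇒ r1c4=5.
Step 10. [r4c4∈{2}] nothing but 2 survives at r4c4 ⇒ r4c4=2.
Step 11. [r2c4∈{1}] r2c4 is down to just 1 ⇒ r2c4=1.
Step 12. [r6c2∈{4}] r6c2 is down to just 4 ⇒ r6c2=4.
Step 13. [r3c1∈{5}] only 5 remains possible at r3c1, so r3c1=5.
Step 14. [r3c5∈{6}] only 6 remains possible at r3c5. So r3c5=6.
Step 15. [r1c3∈{1}] nothing but 1 survives at r1c3, so r1c3=1.
Step 16. [r2c6∈{6}] r2c6's peers cover all but 6. So r2c6=6.
Step 17. [r1c1∈{2}] nothing but 2 survives at r1c1 ⇒ r1c1=2.
Step 18. [r1c6∈{3}] only 3 remains possible at r1c6. So r1c6=3.
Step 19. [r4c1∈{4}] only 4 remains possible at r4c1 ⇒ r4c1=4.
Step 20. [r5c2∈{2}] r5c2 is down to just 2. So r5c2=2.
Step 21. [r5c5∈{5}] r5c5 has the single candidate 5 ⇒ r5c5=5.
Step 22. [r6c5∈{3}] nothing but 3 survives at r6c5 ⇒ r6c5=3.

Answer: 2 6 1 5 4 3 / 3 5 4 1 2 6 / 5 1 2 3 6 4 / 4 3 6 2 1 5 / 6 2 3 4 5 1 / 1 4 5 6 3 2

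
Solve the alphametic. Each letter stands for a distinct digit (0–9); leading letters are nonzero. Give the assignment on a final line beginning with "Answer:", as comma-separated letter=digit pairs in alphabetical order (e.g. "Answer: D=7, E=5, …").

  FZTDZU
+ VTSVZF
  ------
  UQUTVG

Step 1. [col 1: U + F ≡ G (mod 10)] U=9 is one option consistent with column 1 (U + F ≡ G (mod 10), carry-in 0) — take it ⇒ U=9.
Step 2. [col 1: U + F ≡ G (mod 10)] column 1 (U + F ≡ G (mod 10), carry-in 0) doesn't pin G yet; pick G=5 and continue, so G=5.
Step 3. [col 1: U + F ≡ G (mod 10)] from column 1 (U=9, G=5, carry-in 0, digits 5,9 already taken and all letters distinct): F must equal 6. So F=6.
Step 4. [col 2: Z + Z ≡ V (mod 10)] V=3 is one option consistent with column 2 (Z + Z ≡ V (mod 10), carry-in 1) — take it ⇒ V=3.
Step 5. [col 2: Z + Z ≡ V (mod 10)] column 2 reads Z+Z+carry(1)=V with V=3; with digits 3,5,6,9 already taken and all letters distinct, the only value for Z is 1. So Z=1.
Step 6. [col 3: D + V ≡ T (mod 10)] D=4 is one option consistent with column 3 (D + V ≡ T (mod 10), carry-in 0) — take it, so D=4.
Step 7. [col 3: D + V ≡ T (mod 10)] from column 3 (D=4, V=3, carry-in 0, digits 1,3,4,5,6,9 already taken and all letters distinct): T must equal 7, so T=7.
Step 8. [col 4: T + S ≡ U (mod 10)] in column 4 we have T+S≡U with carry-in 0; given T=7, U=9 and digits 1,3,4,5,6,7,9 already taken and all letters distinct, that pins S to 2. So S=2.
Step 9. [col 5: Z + T ≡ Q (mod 10)] column 5: given Z=1, T=7, carry-in 0, and digits 1,2,3,4,5,6,7,9 already taken and all letters distinct, Z+T≡Q (mod 10) forces Q=8 ⇒ Q=8.

Answer: D=4, F=6, G=5, Q=8, S=2, T=7, U=9, V=3, Z=1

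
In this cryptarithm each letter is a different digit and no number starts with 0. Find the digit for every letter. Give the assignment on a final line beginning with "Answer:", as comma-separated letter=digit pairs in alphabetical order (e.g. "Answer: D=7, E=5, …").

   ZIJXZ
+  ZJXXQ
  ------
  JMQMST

Step 1. [col 1: Z + Q ≡ T (mod 10)] several values work for Z in column 1 (Z + Q ≡ T (mod 10), carry-in 0); try Z=5. So Z=5.
Step 2. [J] the sum has 6 digits but both addends have 5; that extra leading digit J is the final carry, namely 1. So J=1.
Step 3. [col 1: Z + Q ≡ T (mod 10)] column 1 (Z + Q ≡ T (mod 10), carry-in 0) doesn't pin T yet; pick T=9 and continue. So T=9.
Step 4. [col 1: Z + Q ≡ T (mod 10)] column 1: given Z=5, T=9, carry-in 0, and digits 1,5,9 already taken and all letters distinct, Z+Q≡T (mod 10) forces Q=4 ⇒ Q=4.
Step 5. [col 2: X + X ≡ S (mod 10)] S=6 is one option consistent with column 2 (X + X ≡ S (mod 10), carry-in 0) — take it. So S=6.
Step 6. [col 2: X + X ≡ S (mod 10)] column 2 (X + X ≡ S (mod 10), carry-in 0) doesn't pin X yet; pick X=8 and continue ⇒ X=8.
Step 7. [col 3: J + X ≡ M (mod 10)] in column 3 we have J+X≡M with carry-in 1; given J=1, X=8 and digits 1,4,5,6,8,9 already taken and all letters distinct, that pins M to 0, so M=0.
Step 8. [col 4: I + J ≡ Q (mod 10)] in column 4 we have I+J≡Q with carry-in 1; given J=1, Q=4 and digits 0,1,4,5,6,8,9 already taken and all letters distinct, that pins I to 2 ⇒ I=2.

Answer: I=2, J=1, M=0, Q=4, S=6, T=9, X=8, Z=5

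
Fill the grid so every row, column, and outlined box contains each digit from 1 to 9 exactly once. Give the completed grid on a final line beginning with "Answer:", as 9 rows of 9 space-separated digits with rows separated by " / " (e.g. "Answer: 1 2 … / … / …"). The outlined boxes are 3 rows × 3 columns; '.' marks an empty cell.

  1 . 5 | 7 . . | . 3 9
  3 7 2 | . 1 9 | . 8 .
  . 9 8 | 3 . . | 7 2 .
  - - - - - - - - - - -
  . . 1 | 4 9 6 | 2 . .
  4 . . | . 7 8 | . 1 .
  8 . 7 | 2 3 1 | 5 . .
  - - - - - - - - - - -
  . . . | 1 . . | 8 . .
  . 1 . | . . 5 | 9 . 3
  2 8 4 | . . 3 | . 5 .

Step 1. [r5c9∈{6}] r5c9's peers cover all but 6 ⇒ r5c9=6.
Step 2. [r9c5∈{6}] r9c5 is down to just 6. So r9c5=6.
Step 3. [r9c9∈{1,7}] 7 has one home in row 9: r9c9 ⇒ r9c9=7.
Step 4. [r8c5∈{2,4,8}] in row 8, 2 fits only at r8c5 ⇒ r8c5=2.
Step 5. [r3c6∈{4}] r3c6's peers cover all but 4. So r3c6=4.
Step 6. [r8c3∈{6}] nothing but 6 survives at r8c3. So r8c3=6.
Step 7. [r4c2∈{3,5}] row 4 places 3 nowhere but r4c2, so r4c2=3.
Step 8. [r7c1∈{5,7,9}] in col 1, 9 fits only at r7c1 ⇒ r7c1=9.
Step 9. [r6c9∈{4}] r6c9 is down to just 4 ⇒ r6c9=4.
Step 10. [r3c5∈{5}] r3c5 has the single candidate 5, so r3c5=5.
Step 11. [r2c7∈{4,6}] r2c7 is the only open cell in row 2 admitting 4 ⇒ r2c7=4.
Step 12. [r8c8∈{4}] only 4 remains possible at r8c8. So r8c8=4.
Step 13. [r1c2∈{4,6}] 4 has one home in row 1: r1c2, so r1c2=4.
Step 14. [r5c2∈{2,5}] in row 5, 2 fits only at r5c2 ⇒ r5c2=2.
Step 15. [r4c9∈{8}] r4c9 is down to just 8 ⇒ r4c9=8.
Step 16. [r2c9∈{5}] r2c9's peers cover all but 5. So r2c9=5.
Step 17. [r1c6∈{2}] nothing but 2 survives at r1c6, so r1c6=2.
Step 18. [r6c8∈{9}] nothing but 9 survives at r6c8. So r6c8=9.
Step 19. [r7c2∈{5}] r7c2 has the single candidate 5 ⇒ r7c2=5.
Step 20. [r9c7∈{1}] only 1 remains possible at r9c7 ⇒ r9c7=1.
Step 21. [r1c5∈{8}] nothing but 8 survives at r1c5. So r1c5=8.
Step 22. [r2c4∈{6}] r2c4's peers cover all but 6. So r2c4=6.
Step 23. [r3c9∈{1}] r3c9 has the single candidate 1. So r3c9=1.
Step 24. [r5c7∈{3}] only 3 remains possible at r5c7. So r5c7=3.
Step 25. [r8c1∈{7}] r8c1 is down to just 7, so r8c1=7.
Step 26. [r7c3∈{3}] only 3 remains possible at r7c3, so r7c3=3.
Step 27. [r6c2∈{6}] only 6 remains possible at r6c2. So r6c2=6.
Step 28. [r7c8∈{6}] only 6 remains possible at r7c8, so r7c8=6.
Step 29. [r9c4∈{9}] r9c4 has the single candidate 9, so r9c4=9.
Step 30. [r4c1∈{5}] r4c1 is down to just 5 ⇒ r4c1=5.
Step 31. [r5c3∈{9}] nothing but 9 survives at r5c3. So r5c3=9.
Step 32. [r7c9∈{2}] r7c9 is down to just 2, so r7c9=2.
Step 33. [r5c4∈{5}] only 5 remains possible at r5c4 ⇒ r5c4=5.
Step 34. [r8c4∈{8}] r8c4 has the single candidate 8, so r8c4=8.
Step 35. [r3c1∈{6}] r3c1 is down to just 6. So r3c1=6.
Step 36. [r7c5∈{4}] r7c5 has the single candidate 4 ⇒ r7c5=4.
Step 37. [r1c7∈{6}] r1c7 is down to just 6. So r1c7=6.
Step 38. [r4c8∈{7}] r4c8's peers cover all but 7. So r4c8=7.
Step 39. [r7c6∈{7}] nothing but 7 survives at r7c6, so r7c6=7.

Answer: 1 4 5 7 8 2 6 3 9 / 3 7 2 6 1 9 4 8 5 / 6 9 8 3 5 4 7 2 1 / 5 3 1 4 9 6 2 7 8 / 4 2 9 5 7 8 3 1 6 / 8 6 7 2 3 1 5 9 4 / 9 5 3 1 4 7 8 6 2 / 7 1 6 8 2 5 9 4 3 / 2 8 4 9 6 3 1 5 7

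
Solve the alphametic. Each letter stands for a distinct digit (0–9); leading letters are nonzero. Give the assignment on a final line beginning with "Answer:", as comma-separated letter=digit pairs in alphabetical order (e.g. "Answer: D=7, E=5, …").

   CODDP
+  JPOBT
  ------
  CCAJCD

Step 1. [col 1: P + T ≡ D (mod 10)] T=5 is one option consistent with column 1 (P + T ≡ D (mod 10), carry-in 0) — take it ⇒ T=5.
Step 2. [C] the sum has 6 digits but both addends have 5; that extra leading digit C is the final carry, namely 1. So C=1.
Step 3. [col 1: P + T ≡ D (mod 10)] no forcing yet in column 1 (carry-in 0); P=7 is free and consistent — try it ⇒ P=7.
Step 4. [col 1: P + T ≡ D (mod 10)] column 1: given P=7, T=5, carry-in 0, and digits 1,5,7 already taken and all letters distinct, P+T≡D (mod 10) forces D=2, so D=2.
Step 5. [col 2: D + B ≡ C (mod 10)] from column 2 (D=2, C=1, carry-in 1, digits 1,2,5,7 already taken and all letters distinct): B must equal 8 ⇒ B=8.
Step 6. [col 3: D + O ≡ J (mod 10)] J=9 is one option consistent with column 3 (D + O ≡ J (mod 10), carry-in 1) — take it, so J=9.
Step 7. [col 3: D + O ≡ J (mod 10)] column 3: given D=2, J=9, carry-in 1, and digits 1,2,5,7,8,9 already taken and all letters distinct, D+O≡J (mod 10) forces O=6 ⇒ O=6.
Step 8. [col 4: O + P ≡ A (mod 10)] from column 4 (O=6, P=7, carry-in 0, digits 1,2,5,6,7,8,9 already taken and all letters distinct): A must equal 3, so A=3.

Answer: A=3, B=8, C=1, D=2, J=9, O=6, P=7, T=5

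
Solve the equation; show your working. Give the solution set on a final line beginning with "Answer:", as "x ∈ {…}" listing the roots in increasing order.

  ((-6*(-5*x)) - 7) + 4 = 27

Step 1. [((-6*(-5*x)) - 7) + 4 = 27] the outer +4 inverts by subtracting 4. So sub: (-6*(-5*x)) - 7 = 23.
Step 2. [(-6*(-5*x)) - 7 = 23] peel the -7: add 7 from each side. So sub: -6*(-5*x) = 30.
Step 3. [-6*(-5*x) = 30] -6 out front; divide by -6, so div: -5*x = -5.
Step 4. [-5*x = -5] -5·(inner) — divide through by -5 ⇒ div: x = 1.

Answer: x ∈ {1}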